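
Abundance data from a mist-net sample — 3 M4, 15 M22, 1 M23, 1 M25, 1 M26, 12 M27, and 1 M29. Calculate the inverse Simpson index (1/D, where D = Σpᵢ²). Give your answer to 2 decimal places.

3.03

Total N = 3+15+1+1+1+12+1 = 34, so the proportions are 0.08824, 0.44118, 0.02941, 0.02941, 0.02941, 0.35294, 0.02941 (working shown to 5 dp, full precision carried).
D = 0.08824² + 0.44118² + 0.02941² + 0.02941² + 0.02941² + 0.35294² + 0.02941² = 0.00779 + 0.19464 + 0.00087 + 0.00087 + 0.00087 + 0.12457 + 0.00087 = 0.33045.
So 1/D = 3.0262, i.e. 3.03 to 2 decimal places.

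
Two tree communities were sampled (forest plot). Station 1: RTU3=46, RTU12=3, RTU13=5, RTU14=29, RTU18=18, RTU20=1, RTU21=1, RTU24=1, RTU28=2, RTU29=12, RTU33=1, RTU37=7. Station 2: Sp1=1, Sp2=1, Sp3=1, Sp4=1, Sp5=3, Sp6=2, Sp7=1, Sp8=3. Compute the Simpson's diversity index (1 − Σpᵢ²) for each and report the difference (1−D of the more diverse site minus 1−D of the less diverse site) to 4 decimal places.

0.0617

Station 1: N=126, proportions 0.365079, 0.02381, 0.039683, 0.230159, 0.142857, 0.007937, 0.007937, 0.007937, 0.015873, 0.095238, 0.007937, 0.055556, giving 1−D = 0.778534 (working shown to 6 dp, full precision carried).
Station 2: N=13, proportions 0.076923, 0.076923, 0.076923, 0.076923, 0.230769, 0.153846, 0.076923, 0.230769, giving 1−D = 0.840237.
Difference = |0.778534 − 0.840237| = 0.061703, i.e. 0.0617 to 4 decimal places.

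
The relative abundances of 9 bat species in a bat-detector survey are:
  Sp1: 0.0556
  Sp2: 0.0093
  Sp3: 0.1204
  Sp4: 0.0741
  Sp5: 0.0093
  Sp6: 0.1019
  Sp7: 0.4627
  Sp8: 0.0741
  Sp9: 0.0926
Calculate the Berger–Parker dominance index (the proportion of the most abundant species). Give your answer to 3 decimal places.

The largest proportion is 0.4627, i.e. d = 0.463 to 3 decimal places.

0.463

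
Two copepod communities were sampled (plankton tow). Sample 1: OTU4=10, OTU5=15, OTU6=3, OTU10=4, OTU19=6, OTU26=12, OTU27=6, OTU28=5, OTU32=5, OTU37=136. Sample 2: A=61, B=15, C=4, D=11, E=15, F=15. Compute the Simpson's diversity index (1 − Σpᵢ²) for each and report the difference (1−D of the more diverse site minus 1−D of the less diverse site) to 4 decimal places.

0.1588

Sample 1: N=202, proportions 0.049505, 0.074257, 0.014851, 0.019802, 0.029703, 0.059406, 0.029703, 0.024752, 0.024752, 0.673267, giving 1−D = 0.531615 (working shown to 6 dp, full precision carried).
Sample 2: N=121, proportions 0.504132, 0.123967, 0.033058, 0.090909, 0.123967, 0.123967, giving 1−D = 0.690390.
Difference = |0.531615 − 0.690390| = 0.158775, i.e. 0.1588 to 4 decimal places.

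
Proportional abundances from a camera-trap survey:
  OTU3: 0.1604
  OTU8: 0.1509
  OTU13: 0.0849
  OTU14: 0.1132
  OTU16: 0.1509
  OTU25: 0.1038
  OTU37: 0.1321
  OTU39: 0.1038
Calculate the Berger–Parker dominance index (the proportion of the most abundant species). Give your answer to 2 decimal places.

The largest proportion is 0.1604, i.e. d = 0.16 to 2 decimal places.

0.16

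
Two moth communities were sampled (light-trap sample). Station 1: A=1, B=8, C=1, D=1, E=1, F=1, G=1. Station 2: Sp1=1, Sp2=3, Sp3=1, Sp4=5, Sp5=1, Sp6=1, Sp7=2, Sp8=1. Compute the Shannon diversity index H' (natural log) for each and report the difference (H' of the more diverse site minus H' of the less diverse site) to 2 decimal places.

Station 1: N=14, proportions 0.0714, 0.5714, 0.0714, 0.0714, 0.0714, 0.0714, 0.0714, giving H' = 1.4508 (working shown to 4 dp, full precision carried).
Station 2: N=15, proportions 0.0667, 0.2, 0.0667, 0.3333, 0.0667, 0.0667, 0.1333, 0.0667, giving H' = 1.8594.
Difference = |1.4508 − 1.8594| = 0.4086, i.e. 0.41 to 2 decimal places.

0.41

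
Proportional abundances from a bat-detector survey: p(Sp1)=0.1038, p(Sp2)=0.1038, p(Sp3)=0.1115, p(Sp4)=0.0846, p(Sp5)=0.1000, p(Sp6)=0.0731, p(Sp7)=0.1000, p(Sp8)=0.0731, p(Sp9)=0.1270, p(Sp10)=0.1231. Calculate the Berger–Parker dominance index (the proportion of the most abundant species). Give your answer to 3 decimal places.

The largest proportion is 0.127, i.e. d = 0.127 to 3 decimal places.

0.127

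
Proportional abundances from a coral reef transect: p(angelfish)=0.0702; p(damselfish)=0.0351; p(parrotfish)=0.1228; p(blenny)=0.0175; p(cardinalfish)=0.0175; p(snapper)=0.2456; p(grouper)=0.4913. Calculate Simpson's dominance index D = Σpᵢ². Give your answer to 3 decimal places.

D = 0.0702² + 0.0351² + 0.1228² + 0.0175² + 0.0175² + 0.2456² + 0.4913² = 0.00493 + 0.00123 + 0.01508 + 0.00031 + 0.00031 + 0.06032 + 0.24138 = 0.32355 (working shown to 5 dp, full precision carried).
To 3 decimal places, D = 0.324.

0.324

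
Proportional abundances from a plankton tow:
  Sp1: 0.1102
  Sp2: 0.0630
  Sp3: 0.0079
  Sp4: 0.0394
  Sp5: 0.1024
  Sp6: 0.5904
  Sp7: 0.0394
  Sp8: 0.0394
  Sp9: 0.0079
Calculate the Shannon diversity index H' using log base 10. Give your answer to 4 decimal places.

0.6169

Each pᵢ log₁₀ pᵢ term (working shown to 6 dp, full precision carried): 0.1102×(-0.957818)=-0.105552, 0.063×(-1.200659)=-0.075642, 0.0079×(-2.102373)=-0.016609, 0.0394×(-1.404504)=-0.055337, 0.1024×(-0.989700)=-0.101345, 0.5904×(-0.228854)=-0.135115, 0.0394×(-1.404504)=-0.055337, 0.0394×(-1.404504)=-0.055337, 0.0079×(-2.102373)=-0.016609.
Sum = -0.616883, so H' = 0.6169.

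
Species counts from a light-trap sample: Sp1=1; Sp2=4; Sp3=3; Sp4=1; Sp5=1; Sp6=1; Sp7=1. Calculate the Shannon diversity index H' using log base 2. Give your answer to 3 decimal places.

Total N = 1+4+3+1+1+1+1 = 12, so the proportions are 0.08333, 0.33333, 0.25, 0.08333, 0.08333, 0.08333, 0.08333 (working shown to 5 dp, full precision carried).
Each pᵢ log₂ pᵢ term: 0.08333×(-3.58496)=-0.29875, 0.33333×(-1.58496)=-0.52832, 0.25×(-2.00000)=-0.50000, 0.08333×(-3.58496)=-0.29875, 0.08333×(-3.58496)=-0.29875, 0.08333×(-3.58496)=-0.29875, 0.08333×(-3.58496)=-0.29875.
Sum = -2.52206, so H' = 2.522.

2.522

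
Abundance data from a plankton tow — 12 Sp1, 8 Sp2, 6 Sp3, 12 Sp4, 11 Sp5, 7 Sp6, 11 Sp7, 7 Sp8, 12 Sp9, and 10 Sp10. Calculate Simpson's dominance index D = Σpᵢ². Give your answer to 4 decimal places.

0.1055

Total N = 12+8+6+12+11+7+11+7+12+10 = 96, so the proportions are 0.125, 0.083333, 0.0625, 0.125, 0.114583, 0.072917, 0.114583, 0.072917, 0.125, 0.104167 (working shown to 6 dp, full precision carried).
D = 0.125² + 0.083333² + 0.0625² + 0.125² + 0.114583² + 0.072917² + 0.114583² + 0.072917² + 0.125² + 0.104167² = 0.015625 + 0.006944 + 0.003906 + 0.015625 + 0.013129 + 0.005317 + 0.013129 + 0.005317 + 0.015625 + 0.010851 = 0.105469.
To 4 decimal places, D = 0.1055.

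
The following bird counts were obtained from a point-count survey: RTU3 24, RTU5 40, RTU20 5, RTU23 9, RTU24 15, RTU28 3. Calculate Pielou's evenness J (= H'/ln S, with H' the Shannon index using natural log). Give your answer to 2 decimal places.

0.83

Total N = 24+40+5+9+15+3 = 96, so the proportions are 0.25, 0.4167, 0.0521, 0.0938, 0.1562, 0.0312 (working shown to 4 dp, full precision carried).
H' = −Σ pᵢ ln pᵢ = −((-0.3466) + (-0.3648) + (-0.1539) + (-0.2219) + (-0.2900) + (-0.1083)) = 1.4855.
With S = 6 species, ln S = 1.7918, so J = 1.4855/1.7918 = 0.8291, i.e. 0.83 to 2 decimal places.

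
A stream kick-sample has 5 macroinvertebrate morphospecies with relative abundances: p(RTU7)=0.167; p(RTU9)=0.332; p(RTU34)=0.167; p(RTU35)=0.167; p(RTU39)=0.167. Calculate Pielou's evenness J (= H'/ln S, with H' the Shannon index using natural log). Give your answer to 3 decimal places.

H' = −Σ pᵢ ln pᵢ = −((-0.29889) + (-0.36607) + (-0.29889) + (-0.29889) + (-0.29889)) = 1.56163 (working shown to 5 dp, full precision carried).
With S = 5 species, ln S = 1.60944, so J = 1.56163/1.60944 = 0.97030, i.e. 0.970 to 3 decimal places.

0.970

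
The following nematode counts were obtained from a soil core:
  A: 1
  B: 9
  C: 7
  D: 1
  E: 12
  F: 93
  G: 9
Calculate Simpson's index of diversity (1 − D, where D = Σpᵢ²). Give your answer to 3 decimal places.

0.483

Total N = 1+9+7+1+12+93+9 = 132, so the proportions are 0.00758, 0.06818, 0.05303, 0.00758, 0.09091, 0.70455, 0.06818 (working shown to 5 dp, full precision carried).
D = 0.00758² + 0.06818² + 0.05303² + 0.00758² + 0.09091² + 0.70455² + 0.06818² = 0.00006 + 0.00465 + 0.00281 + 0.00006 + 0.00826 + 0.49638 + 0.00465 = 0.51687.
So 1 − D = 0.48313, i.e. 0.483 to 3 decimal places.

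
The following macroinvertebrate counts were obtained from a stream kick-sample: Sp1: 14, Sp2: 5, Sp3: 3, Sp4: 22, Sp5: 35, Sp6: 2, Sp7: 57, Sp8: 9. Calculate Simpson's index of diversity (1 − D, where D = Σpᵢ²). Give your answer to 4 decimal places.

0.7560

Total N = 14+5+3+22+35+2+57+9 = 147, so the proportions are 0.095238, 0.034014, 0.020408, 0.14966, 0.238095, 0.013605, 0.387755, 0.061224 (working shown to 6 dp, full precision carried).
D = 0.095238² + 0.034014² + 0.020408² + 0.14966² + 0.238095² + 0.013605² + 0.387755² + 0.061224² = 0.009070 + 0.001157 + 0.000416 + 0.022398 + 0.056689 + 0.000185 + 0.150354 + 0.003748 = 0.244019.
So 1 − D = 0.755981, i.e. 0.7560 to 4 decimal places.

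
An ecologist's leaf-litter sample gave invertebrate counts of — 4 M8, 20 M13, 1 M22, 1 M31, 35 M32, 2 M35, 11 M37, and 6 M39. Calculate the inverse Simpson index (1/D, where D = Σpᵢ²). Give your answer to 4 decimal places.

Total N = 4+20+1+1+35+2+11+6 = 80, so the proportions are 0.05, 0.25, 0.0125, 0.0125, 0.4375, 0.025, 0.1375, 0.075 (working shown to 8 dp, full precision carried).
D = 0.05² + 0.25² + 0.0125² + 0.0125² + 0.4375² + 0.025² + 0.1375² + 0.075² = 0.00250000 + 0.06250000 + 0.00015625 + 0.00015625 + 0.19140625 + 0.00062500 + 0.01890625 + 0.00562500 = 0.28187500.
So 1/D = 3.547672, i.e. 3.5477 to 4 decimal places.

3.5477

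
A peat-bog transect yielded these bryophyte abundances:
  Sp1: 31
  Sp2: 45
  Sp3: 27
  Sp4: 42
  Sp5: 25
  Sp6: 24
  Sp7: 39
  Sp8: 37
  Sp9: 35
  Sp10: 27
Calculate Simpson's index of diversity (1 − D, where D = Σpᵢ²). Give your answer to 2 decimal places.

0.90

Total N = 31+45+27+42+25+24+39+37+35+27 = 332, so the proportions are 0.0934, 0.1355, 0.0813, 0.1265, 0.0753, 0.0723, 0.1175, 0.1114, 0.1054, 0.0813 (working shown to 4 dp, full precision carried).
D = 0.0934² + 0.1355² + 0.0813² + 0.1265² + 0.0753² + 0.0723² + 0.1175² + 0.1114² + 0.1054² + 0.0813² = 0.0087 + 0.0184 + 0.0066 + 0.0160 + 0.0057 + 0.0052 + 0.0138 + 0.0124 + 0.0111 + 0.0066 = 0.1046.
So 1 − D = 0.8954, i.e. 0.90 to 2 decimal places.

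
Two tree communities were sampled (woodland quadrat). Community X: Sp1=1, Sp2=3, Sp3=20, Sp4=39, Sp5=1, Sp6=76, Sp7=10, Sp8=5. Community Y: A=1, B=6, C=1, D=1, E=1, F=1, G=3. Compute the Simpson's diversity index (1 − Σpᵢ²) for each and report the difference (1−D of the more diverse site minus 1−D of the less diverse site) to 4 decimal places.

0.0709

Community X: N=155, proportions 0.006452, 0.019355, 0.129032, 0.251613, 0.006452, 0.490323, 0.064516, 0.032258, giving 1−D = 0.673965 (working shown to 6 dp, full precision carried).
Community Y: N=14, proportions 0.071429, 0.428571, 0.071429, 0.071429, 0.071429, 0.071429, 0.214286, giving 1−D = 0.744898.
Difference = |0.673965 − 0.744898| = 0.070933, i.e. 0.0709 to 4 decimal places.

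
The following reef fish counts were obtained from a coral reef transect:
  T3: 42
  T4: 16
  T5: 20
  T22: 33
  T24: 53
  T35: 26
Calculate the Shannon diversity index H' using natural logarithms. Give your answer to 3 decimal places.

1.711

Total N = 42+16+20+33+53+26 = 190, so the proportions are 0.22105, 0.08421, 0.10526, 0.17368, 0.27895, 0.13684 (working shown to 5 dp, full precision carried).
Each pᵢ ln pᵢ term: 0.22105×(-1.50935)=-0.33365, 0.08421×(-2.47444)=-0.20837, 0.10526×(-2.25129)=-0.23698, 0.17368×(-1.75052)=-0.30404, 0.27895×(-1.27673)=-0.35614, 0.13684×(-1.98893)=-0.27217.
Sum = -1.71135, so H' = 1.711.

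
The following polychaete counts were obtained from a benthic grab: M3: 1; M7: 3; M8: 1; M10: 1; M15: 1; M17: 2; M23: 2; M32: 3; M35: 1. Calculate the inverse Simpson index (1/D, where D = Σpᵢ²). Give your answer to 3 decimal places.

Total N = 1+3+1+1+1+2+2+3+1 = 15, so the proportions are 0.0666667, 0.2, 0.0666667, 0.0666667, 0.0666667, 0.1333333, 0.1333333, 0.2, 0.0666667 (working shown to 7 dp, full precision carried).
D = 0.0666667² + 0.2² + 0.0666667² + 0.0666667² + 0.0666667² + 0.1333333² + 0.1333333² + 0.2² + 0.0666667² = 0.0044444 + 0.0400000 + 0.0044444 + 0.0044444 + 0.0044444 + 0.0177778 + 0.0177778 + 0.0400000 + 0.0044444 = 0.1377778.
So 1/D = 7.25806, i.e. 7.258 to 3 decimal places.

7.258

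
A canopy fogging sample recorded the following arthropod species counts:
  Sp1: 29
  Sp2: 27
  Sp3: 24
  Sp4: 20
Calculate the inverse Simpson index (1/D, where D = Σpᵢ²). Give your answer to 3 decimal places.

Total N = 29+27+24+20 = 100, so the proportions are 0.29, 0.27, 0.24, 0.2 (working shown to 7 dp, full precision carried).
D = 0.29² + 0.27² + 0.24² + 0.2² = 0.0841000 + 0.0729000 + 0.0576000 + 0.0400000 = 0.2546000.
So 1/D = 3.92773, i.e. 3.928 to 3 decimal places.

3.928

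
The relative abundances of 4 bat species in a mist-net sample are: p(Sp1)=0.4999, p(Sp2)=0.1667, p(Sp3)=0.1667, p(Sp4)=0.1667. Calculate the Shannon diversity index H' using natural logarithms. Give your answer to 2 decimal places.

Each pᵢ ln pᵢ term (working shown to 4 dp, full precision carried): 0.4999×(-0.6933)=-0.3466, 0.1667×(-1.7916)=-0.2987, 0.1667×(-1.7916)=-0.2987, 0.1667×(-1.7916)=-0.2987.
Sum = -1.2426, so H' = 1.24.

1.24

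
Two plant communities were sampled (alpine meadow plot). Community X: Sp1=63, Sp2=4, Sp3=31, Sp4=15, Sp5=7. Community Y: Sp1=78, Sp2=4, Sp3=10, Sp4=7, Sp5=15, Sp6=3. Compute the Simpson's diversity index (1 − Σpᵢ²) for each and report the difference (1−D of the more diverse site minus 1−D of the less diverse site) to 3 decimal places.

0.111

Community X: N=120, proportions 0.525, 0.03333, 0.25833, 0.125, 0.05833, giving 1−D = 0.63750 (working shown to 5 dp, full precision carried).
Community Y: N=117, proportions 0.66667, 0.03419, 0.08547, 0.05983, 0.12821, 0.02564, giving 1−D = 0.52641.
Difference = |0.63750 − 0.52641| = 0.11109, i.e. 0.111 to 3 decimal places.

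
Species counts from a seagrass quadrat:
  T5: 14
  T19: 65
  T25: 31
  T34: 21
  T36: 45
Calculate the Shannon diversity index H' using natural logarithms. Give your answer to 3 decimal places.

Total N = 14+65+31+21+45 = 176, so the proportions are 0.07955, 0.36932, 0.17614, 0.11932, 0.25568 (working shown to 5 dp, full precision carried).
Each pᵢ ln pᵢ term: 0.07955×(-2.53143)=-0.20136, 0.36932×(-0.99610)=-0.36788, 0.17614×(-1.73650)=-0.30586, 0.11932×(-2.12596)=-0.25367, 0.25568×(-1.36382)=-0.34870.
Sum = -1.47747, so H' = 1.477.

1.477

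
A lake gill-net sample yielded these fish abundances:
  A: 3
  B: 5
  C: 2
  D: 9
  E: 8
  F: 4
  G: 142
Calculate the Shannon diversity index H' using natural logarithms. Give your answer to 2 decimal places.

Total N = 3+5+2+9+8+4+142 = 173, so the proportions are 0.0173, 0.0289, 0.0116, 0.052, 0.0462, 0.0231, 0.8208 (working shown to 4 dp, full precision carried).
Each pᵢ ln pᵢ term: 0.0173×(-4.0547)=-0.0703, 0.0289×(-3.5439)=-0.1024, 0.0116×(-4.4601)=-0.0516, 0.052×(-2.9561)=-0.1538, 0.0462×(-3.0739)=-0.1421, 0.0231×(-3.7670)=-0.0871, 0.8208×(-0.1975)=-0.1621.
Sum = -0.7694, so H' = 0.77.

0.77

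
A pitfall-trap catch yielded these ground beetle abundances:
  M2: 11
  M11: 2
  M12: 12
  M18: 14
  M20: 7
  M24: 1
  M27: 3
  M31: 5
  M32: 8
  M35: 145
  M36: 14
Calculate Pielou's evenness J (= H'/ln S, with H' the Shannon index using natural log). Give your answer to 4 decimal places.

Total N = 11+2+12+14+7+1+3+5+8+145+14 = 222, so the proportions are 0.04955, 0.009009, 0.054054, 0.063063, 0.031532, 0.004505, 0.013514, 0.022523, 0.036036, 0.653153, 0.063063 (working shown to 6 dp, full precision carried).
H' = −Σ pᵢ ln pᵢ = −((-0.148886) + (-0.042428) + (-0.157717) + (-0.174282) + (-0.108997) + (-0.024336) + (-0.058163) + (-0.085433) + (-0.119756) + (-0.278206) + (-0.174282)) = 1.372488.
With S = 11 species, ln S = 2.397895, so J = 1.372488/2.397895 = 0.572372, i.e. 0.5724 to 4 decimal places.

0.5724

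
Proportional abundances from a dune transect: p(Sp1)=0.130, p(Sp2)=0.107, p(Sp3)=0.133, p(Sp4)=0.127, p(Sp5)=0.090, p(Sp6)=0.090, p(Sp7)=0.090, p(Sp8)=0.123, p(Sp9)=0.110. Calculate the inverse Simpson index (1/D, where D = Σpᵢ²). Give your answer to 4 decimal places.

8.7954

D = 0.13² + 0.107² + 0.133² + 0.127² + 0.09² + 0.09² + 0.09² + 0.123² + 0.11² = 0.01690000 + 0.01144900 + 0.01768900 + 0.01612900 + 0.00810000 + 0.00810000 + 0.00810000 + 0.01512900 + 0.01210000 = 0.11369600 (working shown to 8 dp, full precision carried).
So 1/D = 8.795384, i.e. 8.7954 to 4 decimal places.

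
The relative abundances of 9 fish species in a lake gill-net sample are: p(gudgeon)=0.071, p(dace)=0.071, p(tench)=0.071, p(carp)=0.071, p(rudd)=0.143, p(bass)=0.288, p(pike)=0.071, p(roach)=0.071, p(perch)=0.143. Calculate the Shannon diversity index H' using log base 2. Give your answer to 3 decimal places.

Each pᵢ log₂ pᵢ term (working shown to 5 dp, full precision carried): 0.071×(-3.81604)=-0.27094, 0.071×(-3.81604)=-0.27094, 0.071×(-3.81604)=-0.27094, 0.071×(-3.81604)=-0.27094, 0.143×(-2.80591)=-0.40125, 0.288×(-1.79586)=-0.51721, 0.071×(-3.81604)=-0.27094, 0.071×(-3.81604)=-0.27094, 0.143×(-2.80591)=-0.40125.
Sum = -2.94533, so H' = 2.945.

2.945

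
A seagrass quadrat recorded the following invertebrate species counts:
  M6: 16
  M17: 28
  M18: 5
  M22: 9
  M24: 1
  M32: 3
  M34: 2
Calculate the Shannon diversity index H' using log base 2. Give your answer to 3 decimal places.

2.164

Total N = 16+28+5+9+1+3+2 = 64, so the proportions are 0.25, 0.4375, 0.07812, 0.14062, 0.01562, 0.04688, 0.03125 (working shown to 5 dp, full precision carried).
Each pᵢ log₂ pᵢ term: 0.25×(-2.00000)=-0.50000, 0.4375×(-1.19265)=-0.52178, 0.07812×(-3.67807)=-0.28735, 0.14062×(-2.83007)=-0.39798, 0.01562×(-6.00000)=-0.09375, 0.04688×(-4.41504)=-0.20695, 0.03125×(-5.00000)=-0.15625.
Sum = -2.16407, so H' = 2.164.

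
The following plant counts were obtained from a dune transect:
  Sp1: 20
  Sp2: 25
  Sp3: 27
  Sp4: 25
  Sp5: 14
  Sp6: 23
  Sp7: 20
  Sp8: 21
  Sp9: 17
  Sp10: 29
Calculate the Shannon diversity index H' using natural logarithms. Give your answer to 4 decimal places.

2.2824

Total N = 20+25+27+25+14+23+20+21+17+29 = 221, so the proportions are 0.090498, 0.113122, 0.122172, 0.113122, 0.063348, 0.104072, 0.090498, 0.095023, 0.076923, 0.131222 (working shown to 6 dp, full precision carried).
Each pᵢ ln pᵢ term: 0.090498×(-2.402430)=-0.217415, 0.113122×(-2.179287)=-0.246526, 0.122172×(-2.102326)=-0.256845, 0.113122×(-2.179287)=-0.246526, 0.063348×(-2.759105)=-0.174785, 0.104072×(-2.262668)=-0.235481, 0.090498×(-2.402430)=-0.217415, 0.095023×(-2.353640)=-0.223649, 0.076923×(-2.564949)=-0.197304, 0.131222×(-2.030867)=-0.266494.
Sum = -2.282439, so H' = 2.2824.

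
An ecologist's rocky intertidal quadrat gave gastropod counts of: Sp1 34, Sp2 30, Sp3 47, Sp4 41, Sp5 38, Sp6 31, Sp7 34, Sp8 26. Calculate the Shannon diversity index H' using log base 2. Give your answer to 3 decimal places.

2.978

Total N = 34+30+47+41+38+31+34+26 = 281, so the proportions are 0.121, 0.10676, 0.16726, 0.14591, 0.13523, 0.11032, 0.121, 0.09253 (working shown to 5 dp, full precision carried).
Each pᵢ log₂ pᵢ term: 0.121×(-3.04696)=-0.36867, 0.10676×(-3.22754)=-0.34458, 0.16726×(-2.57984)=-0.43150, 0.14591×(-2.77687)=-0.40517, 0.13523×(-2.88650)=-0.39035, 0.11032×(-3.18023)=-0.35084, 0.121×(-3.04696)=-0.36867, 0.09253×(-3.43399)=-0.31774.
Sum = -2.97751, so H' = 2.978.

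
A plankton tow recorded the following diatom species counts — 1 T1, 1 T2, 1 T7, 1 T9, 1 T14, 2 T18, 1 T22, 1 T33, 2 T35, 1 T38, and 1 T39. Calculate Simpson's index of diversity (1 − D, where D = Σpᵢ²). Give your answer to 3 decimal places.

0.899

Total N = 1+1+1+1+1+2+1+1+2+1+1 = 13, so the proportions are 0.07692, 0.07692, 0.07692, 0.07692, 0.07692, 0.15385, 0.07692, 0.07692, 0.15385, 0.07692, 0.07692 (working shown to 5 dp, full precision carried).
D = 0.07692² + 0.07692² + 0.07692² + 0.07692² + 0.07692² + 0.15385² + 0.07692² + 0.07692² + 0.15385² + 0.07692² + 0.07692² = 0.00592 + 0.00592 + 0.00592 + 0.00592 + 0.00592 + 0.02367 + 0.00592 + 0.00592 + 0.02367 + 0.00592 + 0.00592 = 0.10059.
So 1 − D = 0.89941, i.e. 0.899 to 3 decimal places.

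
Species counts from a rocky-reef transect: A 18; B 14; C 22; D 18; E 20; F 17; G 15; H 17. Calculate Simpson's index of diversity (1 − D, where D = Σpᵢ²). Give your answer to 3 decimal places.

0.873

Total N = 18+14+22+18+20+17+15+17 = 141, so the proportions are 0.12766, 0.09929, 0.15603, 0.12766, 0.14184, 0.12057, 0.10638, 0.12057 (working shown to 5 dp, full precision carried).
D = 0.12766² + 0.09929² + 0.15603² + 0.12766² + 0.14184² + 0.12057² + 0.10638² + 0.12057² = 0.01630 + 0.00986 + 0.02434 + 0.01630 + 0.02012 + 0.01454 + 0.01132 + 0.01454 = 0.12731.
So 1 − D = 0.87269, i.e. 0.873 to 3 decimal places.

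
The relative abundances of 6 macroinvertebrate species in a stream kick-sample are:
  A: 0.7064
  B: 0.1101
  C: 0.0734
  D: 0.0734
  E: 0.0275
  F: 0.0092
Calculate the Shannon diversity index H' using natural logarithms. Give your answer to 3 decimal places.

Each pᵢ ln pᵢ term (working shown to 5 dp, full precision carried): 0.7064×(-0.34757)=-0.24553, 0.1101×(-2.20637)=-0.24292, 0.0734×(-2.61183)=-0.19171, 0.0734×(-2.61183)=-0.19171, 0.0275×(-3.59357)=-0.09882, 0.0092×(-4.68855)=-0.04313.
Sum = -1.01382, so H' = 1.014.

1.014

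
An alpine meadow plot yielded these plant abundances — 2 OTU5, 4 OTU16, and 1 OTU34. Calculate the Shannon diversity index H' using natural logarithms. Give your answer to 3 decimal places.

Total N = 2+4+1 = 7, so the proportions are 0.28571, 0.57143, 0.14286 (working shown to 5 dp, full precision carried).
Each pᵢ ln pᵢ term: 0.28571×(-1.25276)=-0.35793, 0.57143×(-0.55962)=-0.31978, 0.14286×(-1.94591)=-0.27799.
Sum = -0.95570, so H' = 0.956.

0.956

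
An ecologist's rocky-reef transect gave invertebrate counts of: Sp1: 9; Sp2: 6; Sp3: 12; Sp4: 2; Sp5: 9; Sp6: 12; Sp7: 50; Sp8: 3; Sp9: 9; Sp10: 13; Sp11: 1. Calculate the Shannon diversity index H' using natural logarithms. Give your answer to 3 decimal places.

1.953

Total N = 9+6+12+2+9+12+50+3+9+13+1 = 126, so the proportions are 0.07143, 0.04762, 0.09524, 0.01587, 0.07143, 0.09524, 0.39683, 0.02381, 0.07143, 0.10317, 0.00794 (working shown to 5 dp, full precision carried).
Each pᵢ ln pᵢ term: 0.07143×(-2.63906)=-0.18850, 0.04762×(-3.04452)=-0.14498, 0.09524×(-2.35138)=-0.22394, 0.01587×(-4.14313)=-0.06576, 0.07143×(-2.63906)=-0.18850, 0.09524×(-2.35138)=-0.22394, 0.39683×(-0.92426)=-0.36677, 0.02381×(-3.73767)=-0.08899, 0.07143×(-2.63906)=-0.18850, 0.10317×(-2.27133)=-0.23434, 0.00794×(-4.83628)=-0.03838.
Sum = -1.95262, so H' = 1.953.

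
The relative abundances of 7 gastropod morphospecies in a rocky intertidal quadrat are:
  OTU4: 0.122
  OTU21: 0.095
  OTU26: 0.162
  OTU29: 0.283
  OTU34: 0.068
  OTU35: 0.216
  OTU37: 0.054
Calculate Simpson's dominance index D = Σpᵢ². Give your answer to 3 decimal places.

0.184

D = 0.122² + 0.095² + 0.162² + 0.283² + 0.068² + 0.216² + 0.054² = 0.01488 + 0.00903 + 0.02624 + 0.08009 + 0.00462 + 0.04666 + 0.00292 = 0.18444 (working shown to 5 dp, full precision carried).
To 3 decimal places, D = 0.184.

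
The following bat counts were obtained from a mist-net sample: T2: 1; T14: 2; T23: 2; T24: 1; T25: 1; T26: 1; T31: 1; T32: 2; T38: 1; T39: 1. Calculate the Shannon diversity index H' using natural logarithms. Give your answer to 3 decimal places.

Total N = 1+2+2+1+1+1+1+2+1+1 = 13, so the proportions are 0.07692, 0.15385, 0.15385, 0.07692, 0.07692, 0.07692, 0.07692, 0.15385, 0.07692, 0.07692 (working shown to 5 dp, full precision carried).
Each pᵢ ln pᵢ term: 0.07692×(-2.56495)=-0.19730, 0.15385×(-1.87180)=-0.28797, 0.15385×(-1.87180)=-0.28797, 0.07692×(-2.56495)=-0.19730, 0.07692×(-2.56495)=-0.19730, 0.07692×(-2.56495)=-0.19730, 0.07692×(-2.56495)=-0.19730, 0.15385×(-1.87180)=-0.28797, 0.07692×(-2.56495)=-0.19730, 0.07692×(-2.56495)=-0.19730.
Sum = -2.24504, so H' = 2.245.

2.245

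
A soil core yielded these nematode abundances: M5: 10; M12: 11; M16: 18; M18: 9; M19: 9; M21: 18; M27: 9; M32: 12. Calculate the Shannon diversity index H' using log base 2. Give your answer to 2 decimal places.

2.94

Total N = 10+11+18+9+9+18+9+12 = 96, so the proportions are 0.1042, 0.1146, 0.1875, 0.0938, 0.0938, 0.1875, 0.0938, 0.125 (working shown to 4 dp, full precision carried).
Each pᵢ log₂ pᵢ term: 0.1042×(-3.2630)=-0.3399, 0.1146×(-3.1255)=-0.3581, 0.1875×(-2.4150)=-0.4528, 0.0938×(-3.4150)=-0.3202, 0.0938×(-3.4150)=-0.3202, 0.1875×(-2.4150)=-0.4528, 0.0938×(-3.4150)=-0.3202, 0.125×(-3.0000)=-0.3750.
Sum = -2.9392, so H' = 2.94.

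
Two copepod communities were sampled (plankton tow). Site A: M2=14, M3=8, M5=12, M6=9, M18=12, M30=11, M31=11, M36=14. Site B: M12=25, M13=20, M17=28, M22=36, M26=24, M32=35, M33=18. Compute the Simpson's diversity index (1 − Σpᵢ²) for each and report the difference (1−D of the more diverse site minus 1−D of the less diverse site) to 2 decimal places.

Site A: N=91, proportions 0.15385, 0.08791, 0.13187, 0.0989, 0.13187, 0.12088, 0.12088, 0.15385, giving 1−D = 0.87115 (working shown to 5 dp, full precision carried).
Site B: N=186, proportions 0.13441, 0.10753, 0.15054, 0.19355, 0.12903, 0.18817, 0.09677, giving 1−D = 0.84883.
Difference = |0.87115 − 0.84883| = 0.02232, i.e. 0.02 to 2 decimal places.

0.02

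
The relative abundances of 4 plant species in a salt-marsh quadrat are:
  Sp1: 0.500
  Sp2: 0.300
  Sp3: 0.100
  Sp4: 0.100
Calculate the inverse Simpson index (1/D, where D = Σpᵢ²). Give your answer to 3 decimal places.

2.778

D = 0.5² + 0.3² + 0.1² + 0.1² = 0.250000 + 0.090000 + 0.010000 + 0.010000 = 0.360000 (working shown to 6 dp, full precision carried).
So 1/D = 2.77778, i.e. 2.778 to 3 decimal places.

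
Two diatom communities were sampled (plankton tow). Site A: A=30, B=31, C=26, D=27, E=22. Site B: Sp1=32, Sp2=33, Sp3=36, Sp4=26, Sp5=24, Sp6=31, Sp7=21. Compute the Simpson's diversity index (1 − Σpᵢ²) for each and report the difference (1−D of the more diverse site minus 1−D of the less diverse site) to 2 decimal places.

Site A: N=136, proportions 0.2206, 0.2279, 0.1912, 0.1985, 0.1618, giving 1−D = 0.7973 (working shown to 4 dp, full precision carried).
Site B: N=203, proportions 0.1576, 0.1626, 0.1773, 0.1281, 0.1182, 0.1527, 0.1034, giving 1−D = 0.8529.
Difference = |0.7973 − 0.8529| = 0.0556, i.e. 0.06 to 2 decimal places.

0.06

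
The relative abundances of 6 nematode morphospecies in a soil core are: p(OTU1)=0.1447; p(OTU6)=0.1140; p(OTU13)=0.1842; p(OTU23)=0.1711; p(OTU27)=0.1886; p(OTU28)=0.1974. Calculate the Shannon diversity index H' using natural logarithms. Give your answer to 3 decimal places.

1.776

Each pᵢ ln pᵢ term (working shown to 5 dp, full precision carried): 0.1447×(-1.93309)=-0.27972, 0.114×(-2.17156)=-0.24756, 0.1842×(-1.69173)=-0.31162, 0.1711×(-1.76551)=-0.30208, 0.1886×(-1.66813)=-0.31461, 0.1974×(-1.62252)=-0.32029.
Sum = -1.77587, so H' = 1.776.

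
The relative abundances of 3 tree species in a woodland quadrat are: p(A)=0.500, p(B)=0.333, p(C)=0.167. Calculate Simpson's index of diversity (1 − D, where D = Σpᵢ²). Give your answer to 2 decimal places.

0.61

D = 0.5² + 0.333² + 0.167² = 0.2500 + 0.1109 + 0.0279 = 0.3888 (working shown to 4 dp, full precision carried).
So 1 − D = 0.6112, i.e. 0.61 to 2 decimal places.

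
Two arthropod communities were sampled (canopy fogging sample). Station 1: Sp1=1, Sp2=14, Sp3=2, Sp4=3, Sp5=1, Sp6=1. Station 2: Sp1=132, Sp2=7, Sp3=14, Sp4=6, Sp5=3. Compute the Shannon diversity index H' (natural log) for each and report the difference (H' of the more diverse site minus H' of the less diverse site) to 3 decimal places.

0.489

Station 1: N=22, proportions 0.04545, 0.63636, 0.09091, 0.13636, 0.04545, 0.04545, giving H' = 1.19882 (working shown to 5 dp, full precision carried).
Station 2: N=162, proportions 0.81481, 0.04321, 0.08642, 0.03704, 0.01852, giving H' = 0.71016.
Difference = |1.19882 − 0.71016| = 0.48866, i.e. 0.489 to 3 decimal places.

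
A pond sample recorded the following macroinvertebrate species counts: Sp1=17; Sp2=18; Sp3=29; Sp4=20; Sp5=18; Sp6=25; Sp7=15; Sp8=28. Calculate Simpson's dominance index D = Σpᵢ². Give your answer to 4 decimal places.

Total N = 17+18+29+20+18+25+15+28 = 170, so the proportions are 0.1, 0.105882, 0.170588, 0.117647, 0.105882, 0.147059, 0.088235, 0.164706 (working shown to 6 dp, full precision carried).
D = 0.1² + 0.105882² + 0.170588² + 0.117647² + 0.105882² + 0.147059² + 0.088235² + 0.164706² = 0.010000 + 0.011211 + 0.029100 + 0.013841 + 0.011211 + 0.021626 + 0.007785 + 0.027128 = 0.131903.
To 4 decimal places, D = 0.1319.

0.1319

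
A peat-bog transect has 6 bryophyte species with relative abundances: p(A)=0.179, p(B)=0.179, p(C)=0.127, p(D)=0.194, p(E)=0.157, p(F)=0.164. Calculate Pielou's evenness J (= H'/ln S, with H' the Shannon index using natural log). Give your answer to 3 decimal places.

0.995

H' = −Σ pᵢ ln pᵢ = −((-0.30795) + (-0.30795) + (-0.26207) + (-0.31814) + (-0.29069) + (-0.29649)) = 1.78329 (working shown to 5 dp, full precision carried).
With S = 6 species, ln S = 1.79176, so J = 1.78329/1.79176 = 0.99527, i.e. 0.995 to 3 decimal places.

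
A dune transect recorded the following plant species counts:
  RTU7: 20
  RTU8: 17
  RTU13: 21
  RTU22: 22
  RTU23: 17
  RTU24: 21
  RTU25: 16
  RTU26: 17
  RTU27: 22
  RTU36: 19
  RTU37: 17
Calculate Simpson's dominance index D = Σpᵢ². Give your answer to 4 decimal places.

0.0921

Total N = 20+17+21+22+17+21+16+17+22+19+17 = 209, so the proportions are 0.095694, 0.08134, 0.100478, 0.105263, 0.08134, 0.100478, 0.076555, 0.08134, 0.105263, 0.090909, 0.08134 (working shown to 6 dp, full precision carried).
D = 0.095694² + 0.08134² + 0.100478² + 0.105263² + 0.08134² + 0.100478² + 0.076555² + 0.08134² + 0.105263² + 0.090909² + 0.08134² = 0.009157 + 0.006616 + 0.010096 + 0.011080 + 0.006616 + 0.010096 + 0.005861 + 0.006616 + 0.011080 + 0.008264 + 0.006616 = 0.092100.
To 4 decimal places, D = 0.0921.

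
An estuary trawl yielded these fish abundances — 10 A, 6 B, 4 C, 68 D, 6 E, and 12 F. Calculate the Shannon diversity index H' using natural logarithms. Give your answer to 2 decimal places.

1.20

Total N = 10+6+4+68+6+12 = 106, so the proportions are 0.0943, 0.0566, 0.0377, 0.6415, 0.0566, 0.1132 (working shown to 4 dp, full precision carried).
Each pᵢ ln pᵢ term: 0.0943×(-2.3609)=-0.2227, 0.0566×(-2.8717)=-0.1625, 0.0377×(-3.2771)=-0.1237, 0.6415×(-0.4439)=-0.2848, 0.0566×(-2.8717)=-0.1625, 0.1132×(-2.1785)=-0.2466.
Sum = -1.2029, so H' = 1.20.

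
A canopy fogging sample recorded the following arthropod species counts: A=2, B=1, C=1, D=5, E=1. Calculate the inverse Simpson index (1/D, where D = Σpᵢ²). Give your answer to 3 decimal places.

3.125

Total N = 2+1+1+5+1 = 10, so the proportions are 0.2, 0.1, 0.1, 0.5, 0.1 (working shown to 6 dp, full precision carried).
D = 0.2² + 0.1² + 0.1² + 0.5² + 0.1² = 0.040000 + 0.010000 + 0.010000 + 0.250000 + 0.010000 = 0.320000.
So 1/D = 3.12500, i.e. 3.125 to 3 decimal places.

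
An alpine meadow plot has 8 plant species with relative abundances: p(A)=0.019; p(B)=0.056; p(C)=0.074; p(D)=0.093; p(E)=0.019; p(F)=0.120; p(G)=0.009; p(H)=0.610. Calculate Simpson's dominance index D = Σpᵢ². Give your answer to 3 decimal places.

D = 0.019² + 0.056² + 0.074² + 0.093² + 0.019² + 0.12² + 0.009² + 0.61² = 0.00036 + 0.00314 + 0.00548 + 0.00865 + 0.00036 + 0.01440 + 0.00008 + 0.37210 = 0.40456 (working shown to 5 dp, full precision carried).
To 3 decimal places, D = 0.405.

0.405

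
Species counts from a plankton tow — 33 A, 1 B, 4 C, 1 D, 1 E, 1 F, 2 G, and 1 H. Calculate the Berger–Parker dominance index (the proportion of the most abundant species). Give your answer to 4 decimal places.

0.7500

Total N = 33+1+4+1+1+1+2+1 = 44, so the proportions are 0.75, 0.022727, 0.090909, 0.022727, 0.022727, 0.022727, 0.045455, 0.022727 (working shown to 6 dp, full precision carried).
The largest proportion is 0.75, i.e. d = 0.7500 to 4 decimal places.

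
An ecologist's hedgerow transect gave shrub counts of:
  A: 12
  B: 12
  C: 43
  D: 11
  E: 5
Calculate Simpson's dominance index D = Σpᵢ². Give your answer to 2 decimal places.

Total N = 12+12+43+11+5 = 83, so the proportions are 0.1446, 0.1446, 0.5181, 0.1325, 0.0602 (working shown to 4 dp, full precision carried).
D = 0.1446² + 0.1446² + 0.5181² + 0.1325² + 0.0602² = 0.0209 + 0.0209 + 0.2684 + 0.0176 + 0.0036 = 0.3314.
To 2 decimal places, D = 0.33.

0.33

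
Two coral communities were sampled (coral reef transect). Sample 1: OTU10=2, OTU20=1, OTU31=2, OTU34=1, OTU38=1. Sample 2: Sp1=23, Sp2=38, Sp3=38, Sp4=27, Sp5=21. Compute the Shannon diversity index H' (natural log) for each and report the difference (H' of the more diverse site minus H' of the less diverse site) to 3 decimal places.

0.029

Sample 1: N=7, proportions 0.28571, 0.14286, 0.28571, 0.14286, 0.14286, giving H' = 1.54983 (working shown to 5 dp, full precision carried).
Sample 2: N=147, proportions 0.15646, 0.2585, 0.2585, 0.18367, 0.14286, giving H' = 1.57890.
Difference = |1.54983 − 1.57890| = 0.02907, i.e. 0.029 to 3 decimal places.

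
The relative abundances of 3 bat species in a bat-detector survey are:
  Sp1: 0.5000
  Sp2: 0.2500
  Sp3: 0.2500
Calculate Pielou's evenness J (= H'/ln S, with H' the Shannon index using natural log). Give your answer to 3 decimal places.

0.946

H' = −Σ pᵢ ln pᵢ = −((-0.34657) + (-0.34657) + (-0.34657)) = 1.03972 (working shown to 5 dp, full precision carried).
With S = 3 species, ln S = 1.09861, so J = 1.03972/1.09861 = 0.94639, i.e. 0.946 to 3 decimal places.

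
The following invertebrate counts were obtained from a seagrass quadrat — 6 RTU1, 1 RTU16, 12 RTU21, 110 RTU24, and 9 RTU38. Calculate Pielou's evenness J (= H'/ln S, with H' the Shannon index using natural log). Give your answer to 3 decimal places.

0.462

Total N = 6+1+12+110+9 = 138, so the proportions are 0.04348, 0.00725, 0.08696, 0.7971, 0.06522 (working shown to 5 dp, full precision carried).
H' = −Σ pᵢ ln pᵢ = −((-0.13633) + (-0.03570) + (-0.21238) + (-0.18076) + (-0.17805)) = 0.74322.
With S = 5 species, ln S = 1.60944, so J = 0.74322/1.60944 = 0.46179, i.e. 0.462 to 3 decimal places.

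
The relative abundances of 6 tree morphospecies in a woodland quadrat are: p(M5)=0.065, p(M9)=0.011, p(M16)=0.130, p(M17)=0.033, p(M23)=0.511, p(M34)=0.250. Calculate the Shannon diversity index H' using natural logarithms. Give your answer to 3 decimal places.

1.295

Each pᵢ ln pᵢ term (working shown to 5 dp, full precision carried): 0.065×(-2.73337)=-0.17767, 0.011×(-4.50986)=-0.04961, 0.13×(-2.04022)=-0.26523, 0.033×(-3.41125)=-0.11257, 0.511×(-0.67139)=-0.34308, 0.25×(-1.38629)=-0.34657.
Sum = -1.29473, so H' = 1.295.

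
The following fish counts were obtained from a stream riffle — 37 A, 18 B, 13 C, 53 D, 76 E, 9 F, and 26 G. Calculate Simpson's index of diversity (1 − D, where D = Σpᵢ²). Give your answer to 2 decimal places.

Total N = 37+18+13+53+76+9+26 = 232, so the proportions are 0.1595, 0.0776, 0.056, 0.2284, 0.3276, 0.0388, 0.1121 (working shown to 4 dp, full precision carried).
D = 0.1595² + 0.0776² + 0.056² + 0.2284² + 0.3276² + 0.0388² + 0.1121² = 0.0254 + 0.0060 + 0.0031 + 0.0522 + 0.1073 + 0.0015 + 0.0126 = 0.2082.
So 1 − D = 0.7918, i.e. 0.79 to 2 decimal places.

0.79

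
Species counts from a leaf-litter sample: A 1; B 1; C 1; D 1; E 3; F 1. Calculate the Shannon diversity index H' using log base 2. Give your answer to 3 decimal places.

Total N = 1+1+1+1+3+1 = 8, so the proportions are 0.125, 0.125, 0.125, 0.125, 0.375, 0.125 (working shown to 5 dp, full precision carried).
Each pᵢ log₂ pᵢ term: 0.125×(-3.00000)=-0.37500, 0.125×(-3.00000)=-0.37500, 0.125×(-3.00000)=-0.37500, 0.125×(-3.00000)=-0.37500, 0.375×(-1.41504)=-0.53064, 0.125×(-3.00000)=-0.37500.
Sum = -2.40564, so H' = 2.406.

2.406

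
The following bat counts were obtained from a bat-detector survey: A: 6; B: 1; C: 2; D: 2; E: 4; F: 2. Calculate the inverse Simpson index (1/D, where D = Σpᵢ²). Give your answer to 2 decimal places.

Total N = 6+1+2+2+4+2 = 17, so the proportions are 0.352941, 0.058824, 0.117647, 0.117647, 0.235294, 0.117647 (working shown to 6 dp, full precision carried).
D = 0.352941² + 0.058824² + 0.117647² + 0.117647² + 0.235294² + 0.117647² = 0.124567 + 0.003460 + 0.013841 + 0.013841 + 0.055363 + 0.013841 = 0.224913.
So 1/D = 4.4462, i.e. 4.45 to 2 decimal places.

4.45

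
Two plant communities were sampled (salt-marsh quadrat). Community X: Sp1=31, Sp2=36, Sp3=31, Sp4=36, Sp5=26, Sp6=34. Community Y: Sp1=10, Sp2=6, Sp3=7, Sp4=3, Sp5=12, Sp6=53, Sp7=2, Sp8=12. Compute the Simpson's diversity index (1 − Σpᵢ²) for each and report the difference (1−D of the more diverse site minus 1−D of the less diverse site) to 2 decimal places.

Community X: N=194, proportions 0.1598, 0.1856, 0.1598, 0.1856, 0.134, 0.1753, giving 1−D = 0.8314 (working shown to 4 dp, full precision carried).
Community Y: N=105, proportions 0.0952, 0.0571, 0.0667, 0.0286, 0.1143, 0.5048, 0.019, 0.1143, giving 1−D = 0.7011.
Difference = |0.8314 − 0.7011| = 0.1303, i.e. 0.13 to 2 decimal places.

0.13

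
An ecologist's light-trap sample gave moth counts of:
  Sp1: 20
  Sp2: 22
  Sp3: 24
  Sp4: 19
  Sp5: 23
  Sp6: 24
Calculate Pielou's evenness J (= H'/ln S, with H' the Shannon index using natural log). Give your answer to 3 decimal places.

0.998

Total N = 20+22+24+19+23+24 = 132, so the proportions are 0.15152, 0.16667, 0.18182, 0.14394, 0.17424, 0.18182 (working shown to 5 dp, full precision carried).
H' = −Σ pᵢ ln pᵢ = −((-0.28592) + (-0.29863) + (-0.30995) + (-0.27901) + (-0.30446) + (-0.30995)) = 1.78792.
With S = 6 species, ln S = 1.79176, so J = 1.78792/1.79176 = 0.99786, i.e. 0.998 to 3 decimal places.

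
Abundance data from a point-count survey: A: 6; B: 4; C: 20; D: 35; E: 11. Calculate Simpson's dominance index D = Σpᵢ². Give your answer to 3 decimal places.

Total N = 6+4+20+35+11 = 76, so the proportions are 0.07895, 0.05263, 0.26316, 0.46053, 0.14474 (working shown to 5 dp, full precision carried).
D = 0.07895² + 0.05263² + 0.26316² + 0.46053² + 0.14474² = 0.00623 + 0.00277 + 0.06925 + 0.21208 + 0.02095 = 0.31129.
To 3 decimal places, D = 0.311.

0.311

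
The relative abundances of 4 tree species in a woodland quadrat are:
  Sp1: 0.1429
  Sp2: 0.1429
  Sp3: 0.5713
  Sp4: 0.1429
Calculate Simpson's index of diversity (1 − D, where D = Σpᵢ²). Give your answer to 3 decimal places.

D = 0.1429² + 0.1429² + 0.5713² + 0.1429² = 0.02042 + 0.02042 + 0.32638 + 0.02042 = 0.38764 (working shown to 5 dp, full precision carried).
So 1 − D = 0.61236, i.e. 0.612 to 3 decimal places.

0.612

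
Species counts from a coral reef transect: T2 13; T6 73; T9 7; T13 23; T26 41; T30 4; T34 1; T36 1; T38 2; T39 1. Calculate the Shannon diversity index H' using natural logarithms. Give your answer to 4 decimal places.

Total N = 13+73+7+23+41+4+1+1+2+1 = 166, so the proportions are 0.078313, 0.439759, 0.042169, 0.138554, 0.246988, 0.024096, 0.006024, 0.006024, 0.012048, 0.006024 (working shown to 6 dp, full precision carried).
Each pᵢ ln pᵢ term: 0.078313×(-2.547038)=-0.199467, 0.439759×(-0.821528)=-0.361275, 0.042169×(-3.166078)=-0.133509, 0.138554×(-1.976494)=-0.273852, 0.246988×(-1.398416)=-0.345392, 0.024096×(-3.725693)=-0.089776, 0.006024×(-5.111988)=-0.030795, 0.006024×(-5.111988)=-0.030795, 0.012048×(-4.418841)=-0.053239, 0.006024×(-5.111988)=-0.030795.
Sum = -1.548894, so H' = 1.5489.

1.5489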